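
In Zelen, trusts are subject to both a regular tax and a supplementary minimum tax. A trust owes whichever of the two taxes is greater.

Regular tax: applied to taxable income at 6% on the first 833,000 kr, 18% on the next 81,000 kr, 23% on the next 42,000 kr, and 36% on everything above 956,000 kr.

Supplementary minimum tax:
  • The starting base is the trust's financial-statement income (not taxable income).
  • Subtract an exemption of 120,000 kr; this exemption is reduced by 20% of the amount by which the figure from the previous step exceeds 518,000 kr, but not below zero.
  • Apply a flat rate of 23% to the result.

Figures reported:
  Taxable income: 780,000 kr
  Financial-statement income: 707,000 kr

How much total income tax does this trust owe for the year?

143,704 kr

Regular tax:
  780,000 kr × 6% = 46,800 kr

Supplementary minimum tax:
  Base (financial-statement income): 707,000 kr
  Exemption: 120,000 kr − 20% × (707,000 kr − 518,000 kr) = 120,000 kr − 37,800 kr = 82,200 kr
  Base: 707,000 kr − 82,200 kr = 624,800 kr
  624,800 kr × 23% = 143,704 kr

143,704 kr > 46,800 kr, so the supplementary minimum tax is the binding amount.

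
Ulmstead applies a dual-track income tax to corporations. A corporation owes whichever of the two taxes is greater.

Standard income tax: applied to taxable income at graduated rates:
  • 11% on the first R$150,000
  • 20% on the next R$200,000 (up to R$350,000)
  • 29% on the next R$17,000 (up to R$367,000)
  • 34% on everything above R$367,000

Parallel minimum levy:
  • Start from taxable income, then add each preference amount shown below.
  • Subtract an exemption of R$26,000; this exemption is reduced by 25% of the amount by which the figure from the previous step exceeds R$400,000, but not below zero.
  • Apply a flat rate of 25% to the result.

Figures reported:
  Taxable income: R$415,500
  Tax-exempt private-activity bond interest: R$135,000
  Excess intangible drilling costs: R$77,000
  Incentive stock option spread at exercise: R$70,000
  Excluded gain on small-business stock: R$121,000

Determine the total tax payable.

R$204,625

Parallel minimum levy:
  Adjusted income: R$415,500 + R$135,000 + R$77,000 + R$70,000 + R$121,000 = R$818,500
  Exemption: 25% × (R$818,500 − R$400,000) = R$104,625 ≥ R$26,000, so the exemption is fully phased out
  Base: R$818,500 − R$0 = R$818,500
  R$818,500 × 25% = R$204,625

Standard income tax:
  R$150,000 × 11% = R$16,500
  R$200,000 × 20% = R$40,000
  R$17,000 × 29% = R$4,930
  R$48,500 × 34% = R$16,490
  → R$77,920

R$204,625 > R$77,920, so the parallel minimum levy is the binding amount.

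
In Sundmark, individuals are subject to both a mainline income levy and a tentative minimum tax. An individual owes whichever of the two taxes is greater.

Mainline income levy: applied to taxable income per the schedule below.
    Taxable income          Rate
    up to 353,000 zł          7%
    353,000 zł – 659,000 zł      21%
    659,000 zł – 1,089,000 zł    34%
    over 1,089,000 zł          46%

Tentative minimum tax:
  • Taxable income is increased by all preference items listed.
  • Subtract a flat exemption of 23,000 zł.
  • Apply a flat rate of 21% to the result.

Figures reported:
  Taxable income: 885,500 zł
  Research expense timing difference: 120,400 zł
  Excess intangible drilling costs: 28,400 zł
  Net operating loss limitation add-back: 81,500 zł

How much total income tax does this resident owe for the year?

229,488 zł

Mainline income levy:
  353,000 zł × 7% = 24,710 zł
  306,000 zł × 21% = 64,260 zł
  226,500 zł × 34% = 77,010 zł
  → 165,980 zł

Tentative minimum tax:
  Adjusted income: 885,500 zł + 120,400 zł + 28,400 zł + 81,500 zł = 1,115,800 zł
  Less exemption 23,000 zł → base 1,092,800 zł
  1,092,800 zł × 21% = 229,488 zł

229,488 zł > 165,980 zł, so the tentative minimum tax is the binding amount.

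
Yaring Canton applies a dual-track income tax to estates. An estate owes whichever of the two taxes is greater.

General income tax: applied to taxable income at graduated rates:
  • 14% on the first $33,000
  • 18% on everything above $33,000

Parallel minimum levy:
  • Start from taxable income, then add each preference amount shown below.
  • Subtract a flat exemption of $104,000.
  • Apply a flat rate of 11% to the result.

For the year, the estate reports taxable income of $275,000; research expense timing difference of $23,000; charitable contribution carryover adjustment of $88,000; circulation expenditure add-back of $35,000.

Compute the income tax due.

Parallel minimum levy:
  Adjusted income: $275,000 + $23,000 + $88,000 + $35,000 = $421,000
  Less exemption $104,000 → base $317,000
  $317,000 × 11% = $34,870

General income tax:
  $33,000 × 14% = $4,620
  $242,000 × 18% = $43,560
  → $48,180

$48,180 > $34,870, so the general income tax governs.

$48,180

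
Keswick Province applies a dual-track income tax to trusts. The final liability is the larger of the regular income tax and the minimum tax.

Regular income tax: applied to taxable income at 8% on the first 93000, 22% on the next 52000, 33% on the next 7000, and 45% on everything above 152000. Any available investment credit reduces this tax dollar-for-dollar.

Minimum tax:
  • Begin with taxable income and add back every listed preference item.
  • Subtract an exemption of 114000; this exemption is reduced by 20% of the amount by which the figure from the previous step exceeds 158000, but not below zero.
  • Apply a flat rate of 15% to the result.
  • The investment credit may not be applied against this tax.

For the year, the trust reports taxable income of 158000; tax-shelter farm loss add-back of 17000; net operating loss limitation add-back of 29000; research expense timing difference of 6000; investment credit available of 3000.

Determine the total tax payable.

Minimum tax:
  Adjusted income: 158000 + 17000 + 29000 + 6000 = 210000
  Exemption: 114000 − 20% × (210000 − 158000) = 114000 − 10400 = 103600
  Base: 210000 − 103600 = 106400
  106400 × 15% = 15960

Regular income tax:
  93000 × 8% = 7440
  52000 × 22% = 11440
  7000 × 33% = 2310
  6000 × 45% = 2700
  → 23890
  Less investment credit 3000 → 20890

20890 > 15960, so the regular income tax governs.

20890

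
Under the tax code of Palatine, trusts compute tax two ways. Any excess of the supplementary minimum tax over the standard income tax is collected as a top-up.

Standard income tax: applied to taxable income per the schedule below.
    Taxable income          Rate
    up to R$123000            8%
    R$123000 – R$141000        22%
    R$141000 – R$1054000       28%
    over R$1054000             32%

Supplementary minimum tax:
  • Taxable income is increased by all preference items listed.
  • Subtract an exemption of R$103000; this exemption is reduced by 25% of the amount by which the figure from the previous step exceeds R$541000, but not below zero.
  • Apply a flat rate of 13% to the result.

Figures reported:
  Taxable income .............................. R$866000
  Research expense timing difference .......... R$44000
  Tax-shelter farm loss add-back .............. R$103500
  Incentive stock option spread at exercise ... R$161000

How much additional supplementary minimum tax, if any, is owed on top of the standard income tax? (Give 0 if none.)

Standard income tax:
  R$123000 × 8% = R$9840
  R$18000 × 22% = R$3960
  R$725000 × 28% = R$203000
  → R$216800

Supplementary minimum tax:
  Adjusted income: R$866000 + R$44000 + R$103500 + R$161000 = R$1174500
  Exemption: 25% × (R$1174500 − R$541000) = R$158375 ≥ R$103000, so the exemption is fully phased out
  Base: R$1174500 − R$0 = R$1174500
  R$1174500 × 13% = R$152685

R$152685 ≤ R$216800, so no add-on is due.

R$0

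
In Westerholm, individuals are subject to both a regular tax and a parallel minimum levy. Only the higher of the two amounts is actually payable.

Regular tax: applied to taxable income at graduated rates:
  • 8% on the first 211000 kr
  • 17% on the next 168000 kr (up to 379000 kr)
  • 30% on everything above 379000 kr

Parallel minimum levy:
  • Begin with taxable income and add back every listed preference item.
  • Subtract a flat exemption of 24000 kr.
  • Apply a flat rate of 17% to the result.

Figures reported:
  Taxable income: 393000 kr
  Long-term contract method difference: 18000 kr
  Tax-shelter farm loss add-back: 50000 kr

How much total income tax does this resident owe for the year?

74290 kr

Regular tax:
  211000 kr × 8% = 16880 kr
  168000 kr × 17% = 28560 kr
  14000 kr × 30% = 4200 kr
  → 49640 kr

Parallel minimum levy:
  Adjusted income: 393000 kr + 18000 kr + 50000 kr = 461000 kr
  Less exemption 24000 kr → base 437000 kr
  437000 kr × 17% = 74290 kr

74290 kr > 49640 kr, so the parallel minimum levy is the binding amount.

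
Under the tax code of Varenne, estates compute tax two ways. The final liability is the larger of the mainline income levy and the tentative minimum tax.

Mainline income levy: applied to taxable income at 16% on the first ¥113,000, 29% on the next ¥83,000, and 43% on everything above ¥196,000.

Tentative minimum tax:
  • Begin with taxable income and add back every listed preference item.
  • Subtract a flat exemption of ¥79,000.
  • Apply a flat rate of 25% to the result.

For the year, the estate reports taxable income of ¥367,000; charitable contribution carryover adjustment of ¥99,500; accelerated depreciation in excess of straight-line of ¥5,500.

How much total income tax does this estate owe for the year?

¥115,680

Mainline income levy:
  ¥113,000 × 16% = ¥18,080
  ¥83,000 × 29% = ¥24,070
  ¥171,000 × 43% = ¥73,530
  → ¥115,680

Tentative minimum tax:
  Adjusted income: ¥367,000 + ¥99,500 + ¥5,500 = ¥472,000
  Less exemption ¥79,000 → base ¥393,000
  ¥393,000 × 25% = ¥98,250

¥115,680 > ¥98,250, so the mainline income levy governs.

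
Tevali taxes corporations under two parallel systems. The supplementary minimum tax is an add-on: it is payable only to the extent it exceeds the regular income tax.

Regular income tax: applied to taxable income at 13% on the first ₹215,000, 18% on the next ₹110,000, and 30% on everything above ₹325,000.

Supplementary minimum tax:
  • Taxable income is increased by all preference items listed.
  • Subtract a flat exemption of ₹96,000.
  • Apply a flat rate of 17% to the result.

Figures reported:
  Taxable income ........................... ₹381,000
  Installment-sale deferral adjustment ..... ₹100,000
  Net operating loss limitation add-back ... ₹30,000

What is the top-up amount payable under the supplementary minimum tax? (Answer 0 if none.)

Regular income tax:
  ₹215,000 × 13% = ₹27,950
  ₹110,000 × 18% = ₹19,800
  ₹56,000 × 30% = ₹16,800
  → ₹64,550

Supplementary minimum tax:
  Adjusted income: ₹381,000 + ₹100,000 + ₹30,000 = ₹511,000
  Less exemption ₹96,000 → base ₹415,000
  ₹415,000 × 17% = ₹70,550

Excess of supplementary minimum tax over regular income tax: ₹70,550 − ₹64,550 = ₹6,000.

₹6,000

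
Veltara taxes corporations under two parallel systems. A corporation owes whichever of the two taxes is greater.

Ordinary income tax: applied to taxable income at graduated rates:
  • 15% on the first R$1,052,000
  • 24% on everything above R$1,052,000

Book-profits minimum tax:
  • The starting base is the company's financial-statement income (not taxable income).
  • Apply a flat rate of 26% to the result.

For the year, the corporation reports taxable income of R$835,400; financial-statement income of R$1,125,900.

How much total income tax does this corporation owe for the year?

Book-profits minimum tax:
  Base (financial-statement income): R$1,125,900
  R$1,125,900 × 26% = R$292,734

Ordinary income tax:
  R$835,400 × 15% = R$125,310

R$292,734 > R$125,310, so the book-profits minimum tax is the binding amount.

R$292,734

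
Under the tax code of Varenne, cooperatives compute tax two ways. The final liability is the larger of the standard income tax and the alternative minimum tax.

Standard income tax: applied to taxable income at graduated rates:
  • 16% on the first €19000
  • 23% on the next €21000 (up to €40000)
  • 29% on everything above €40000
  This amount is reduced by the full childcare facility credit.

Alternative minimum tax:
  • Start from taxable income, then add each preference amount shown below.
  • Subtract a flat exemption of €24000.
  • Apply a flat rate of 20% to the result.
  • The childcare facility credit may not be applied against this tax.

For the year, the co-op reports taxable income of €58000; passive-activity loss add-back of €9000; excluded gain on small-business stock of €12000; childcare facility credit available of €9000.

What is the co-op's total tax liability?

€11000

Standard income tax:
  €19000 × 16% = €3040
  €21000 × 23% = €4830
  €18000 × 29% = €5220
  → €13090
  Less childcare facility credit €9000 → €4090

Alternative minimum tax:
  Adjusted income: €58000 + €9000 + €12000 = €79000
  Less exemption €24000 → base €55000
  €55000 × 20% = €11000

€11000 > €4090, so the alternative minimum tax is the binding amount.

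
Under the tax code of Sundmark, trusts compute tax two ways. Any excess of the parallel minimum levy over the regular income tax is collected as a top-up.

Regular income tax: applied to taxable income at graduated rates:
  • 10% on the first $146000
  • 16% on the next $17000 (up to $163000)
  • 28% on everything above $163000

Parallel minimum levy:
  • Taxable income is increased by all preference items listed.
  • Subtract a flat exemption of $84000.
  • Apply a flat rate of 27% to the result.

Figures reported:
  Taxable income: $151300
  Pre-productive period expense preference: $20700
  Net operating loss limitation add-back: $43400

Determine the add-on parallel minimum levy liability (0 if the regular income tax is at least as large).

$20030

Regular income tax:
  $146000 × 10% = $14600
  $5300 × 16% = $848
  → $15448

Parallel minimum levy:
  Adjusted income: $151300 + $20700 + $43400 = $215400
  Less exemption $84000 → base $131400
  $131400 × 27% = $35478

Excess of parallel minimum levy over regular income tax: $35478 − $15448 = $20030.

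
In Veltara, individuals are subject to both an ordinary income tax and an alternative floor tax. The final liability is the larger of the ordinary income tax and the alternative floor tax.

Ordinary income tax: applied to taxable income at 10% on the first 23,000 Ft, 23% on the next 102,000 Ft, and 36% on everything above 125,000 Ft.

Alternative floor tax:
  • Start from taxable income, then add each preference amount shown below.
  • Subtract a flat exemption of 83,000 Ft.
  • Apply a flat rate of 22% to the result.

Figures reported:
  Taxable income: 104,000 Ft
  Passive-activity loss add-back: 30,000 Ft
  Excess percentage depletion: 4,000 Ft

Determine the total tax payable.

Alternative floor tax:
  Adjusted income: 104,000 Ft + 30,000 Ft + 4,000 Ft = 138,000 Ft
  Less exemption 83,000 Ft → base 55,000 Ft
  55,000 Ft × 22% = 12,100 Ft

Ordinary income tax:
  23,000 Ft × 10% = 2,300 Ft
  81,000 Ft × 23% = 18,630 Ft
  → 20,930 Ft

20,930 Ft > 12,100 Ft, so the ordinary income tax governs.

20,930 Ft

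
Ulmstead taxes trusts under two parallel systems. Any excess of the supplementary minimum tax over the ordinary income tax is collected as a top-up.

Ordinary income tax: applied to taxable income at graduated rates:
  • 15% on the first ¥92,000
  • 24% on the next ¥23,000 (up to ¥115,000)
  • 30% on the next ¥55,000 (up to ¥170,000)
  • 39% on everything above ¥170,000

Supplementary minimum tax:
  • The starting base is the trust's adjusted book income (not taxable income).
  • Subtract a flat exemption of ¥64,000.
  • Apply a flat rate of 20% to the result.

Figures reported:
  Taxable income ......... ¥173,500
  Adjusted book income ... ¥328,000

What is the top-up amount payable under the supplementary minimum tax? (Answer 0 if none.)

Ordinary income tax:
  ¥92,000 × 15% = ¥13,800
  ¥23,000 × 24% = ¥5,520
  ¥55,000 × 30% = ¥16,500
  ¥3,500 × 39% = ¥1,365
  → ¥37,185

Supplementary minimum tax:
  Base (adjusted book income): ¥328,000
  Less exemption ¥64,000 → base ¥264,000
  ¥264,000 × 20% = ¥52,800

Excess of supplementary minimum tax over ordinary income tax: ¥52,800 − ¥37,185 = ¥15,615.

¥15,615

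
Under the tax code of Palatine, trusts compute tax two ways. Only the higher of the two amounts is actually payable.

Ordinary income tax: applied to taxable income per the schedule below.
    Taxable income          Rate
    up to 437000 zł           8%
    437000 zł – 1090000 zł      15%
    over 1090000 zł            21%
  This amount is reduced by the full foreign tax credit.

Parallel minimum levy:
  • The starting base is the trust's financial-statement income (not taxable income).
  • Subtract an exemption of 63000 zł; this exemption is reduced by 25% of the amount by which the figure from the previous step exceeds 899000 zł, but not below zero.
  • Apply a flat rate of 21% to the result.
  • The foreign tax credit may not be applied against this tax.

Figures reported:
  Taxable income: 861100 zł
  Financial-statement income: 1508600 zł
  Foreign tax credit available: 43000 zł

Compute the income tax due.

Ordinary income tax:
  437000 zł × 8% = 34960 zł
  424100 zł × 15% = 63615 zł
  → 98575 zł
  Less foreign tax credit 43000 zł → 55575 zł

Parallel minimum levy:
  Base (financial-statement income): 1508600 zł
  Exemption: 25% × (1508600 zł − 899000 zł) = 152400 zł ≥ 63000 zł, so the exemption is fully phased out
  Base: 1508600 zł − 0 zł = 1508600 zł
  1508600 zł × 21% = 316806 zł

316806 zł > 55575 zł, so the parallel minimum levy is the binding amount.

316806 zł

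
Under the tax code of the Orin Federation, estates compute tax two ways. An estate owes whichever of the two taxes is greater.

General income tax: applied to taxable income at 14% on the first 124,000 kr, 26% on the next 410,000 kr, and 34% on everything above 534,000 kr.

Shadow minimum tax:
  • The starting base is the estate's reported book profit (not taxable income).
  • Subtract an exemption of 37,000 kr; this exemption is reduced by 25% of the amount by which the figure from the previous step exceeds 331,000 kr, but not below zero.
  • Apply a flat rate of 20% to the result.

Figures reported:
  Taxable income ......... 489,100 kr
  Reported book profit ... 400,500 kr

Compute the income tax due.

General income tax:
  124,000 kr × 14% = 17,360 kr
  365,100 kr × 26% = 94,926 kr
  → 112,286 kr

Shadow minimum tax:
  Base (reported book profit): 400,500 kr
  Exemption: 37,000 kr − 25% × (400,500 kr − 331,000 kr) = 37,000 kr − 17,375 kr = 19,625 kr
  Base: 400,500 kr − 19,625 kr = 380,875 kr
  380,875 kr × 20% = 76,175 kr

112,286 kr > 76,175 kr, so the general income tax governs.

112,286 kr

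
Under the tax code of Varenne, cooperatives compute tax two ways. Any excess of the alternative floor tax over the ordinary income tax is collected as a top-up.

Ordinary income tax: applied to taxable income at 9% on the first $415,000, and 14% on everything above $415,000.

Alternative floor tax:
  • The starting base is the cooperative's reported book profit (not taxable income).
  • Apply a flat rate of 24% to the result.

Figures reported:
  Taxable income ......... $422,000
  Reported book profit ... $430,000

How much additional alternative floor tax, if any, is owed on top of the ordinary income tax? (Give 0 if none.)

Alternative floor tax:
  Base (reported book profit): $430,000
  $430,000 × 24% = $103,200

Ordinary income tax:
  $415,000 × 9% = $37,350
  $7,000 × 14% = $980
  → $38,330

Excess of alternative floor tax over ordinary income tax: $103,200 − $38,330 = $64,870.

$64,870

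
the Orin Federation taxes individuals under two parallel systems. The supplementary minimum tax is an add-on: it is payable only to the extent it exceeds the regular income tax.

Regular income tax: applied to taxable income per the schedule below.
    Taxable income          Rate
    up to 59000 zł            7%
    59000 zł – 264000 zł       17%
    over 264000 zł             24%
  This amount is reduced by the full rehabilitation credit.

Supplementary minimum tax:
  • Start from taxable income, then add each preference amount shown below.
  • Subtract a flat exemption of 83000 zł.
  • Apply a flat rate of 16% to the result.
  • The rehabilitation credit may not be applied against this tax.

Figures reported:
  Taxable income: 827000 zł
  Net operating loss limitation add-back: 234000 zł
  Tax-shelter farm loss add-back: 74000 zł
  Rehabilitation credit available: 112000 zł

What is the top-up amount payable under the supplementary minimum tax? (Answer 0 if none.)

Regular income tax:
  59000 zł × 7% = 4130 zł
  205000 zł × 17% = 34850 zł
  563000 zł × 24% = 135120 zł
  → 174100 zł
  Less rehabilitation credit 112000 zł → 62100 zł

Supplementary minimum tax:
  Adjusted income: 827000 zł + 234000 zł + 74000 zł = 1135000 zł
  Less exemption 83000 zł → base 1052000 zł
  1052000 zł × 16% = 168320 zł

Excess of supplementary minimum tax over regular income tax: 168320 zł − 62100 zł = 106220 zł.

106220 zł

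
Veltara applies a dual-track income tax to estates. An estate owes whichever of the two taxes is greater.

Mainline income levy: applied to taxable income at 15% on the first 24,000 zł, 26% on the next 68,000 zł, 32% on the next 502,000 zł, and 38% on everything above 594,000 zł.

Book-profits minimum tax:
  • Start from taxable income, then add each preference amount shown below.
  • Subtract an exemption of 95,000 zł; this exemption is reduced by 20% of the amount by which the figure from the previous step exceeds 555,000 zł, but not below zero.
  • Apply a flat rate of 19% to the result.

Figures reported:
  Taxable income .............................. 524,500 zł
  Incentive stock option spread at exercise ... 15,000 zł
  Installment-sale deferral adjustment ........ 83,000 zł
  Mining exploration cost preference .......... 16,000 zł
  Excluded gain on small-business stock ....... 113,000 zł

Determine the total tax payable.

Book-profits minimum tax:
  Adjusted income: 524,500 zł + 15,000 zł + 83,000 zł + 16,000 zł + 113,000 zł = 751,500 zł
  Exemption: 95,000 zł − 20% × (751,500 zł − 555,000 zł) = 95,000 zł − 39,300 zł = 55,700 zł
  Base: 751,500 zł − 55,700 zł = 695,800 zł
  695,800 zł × 19% = 132,202 zł

Mainline income levy:
  24,000 zł × 15% = 3,600 zł
  68,000 zł × 26% = 17,680 zł
  432,500 zł × 32% = 138,400 zł
  → 159,680 zł

159,680 zł > 132,202 zł, so the mainline income levy governs.

159,680 zł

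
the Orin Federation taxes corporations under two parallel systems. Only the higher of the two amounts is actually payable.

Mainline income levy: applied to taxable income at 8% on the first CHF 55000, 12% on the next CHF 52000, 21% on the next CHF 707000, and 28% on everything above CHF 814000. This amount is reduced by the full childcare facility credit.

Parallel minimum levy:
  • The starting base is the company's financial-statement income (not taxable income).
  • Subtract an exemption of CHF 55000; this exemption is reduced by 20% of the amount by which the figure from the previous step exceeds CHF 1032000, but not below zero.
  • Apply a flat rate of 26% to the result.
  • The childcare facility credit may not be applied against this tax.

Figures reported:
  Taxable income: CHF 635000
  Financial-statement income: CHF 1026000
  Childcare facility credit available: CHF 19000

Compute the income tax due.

Mainline income levy:
  CHF 55000 × 8% = CHF 4400
  CHF 52000 × 12% = CHF 6240
  CHF 528000 × 21% = CHF 110880
  → CHF 121520
  Less childcare facility credit CHF 19000 → CHF 102520

Parallel minimum levy:
  Base (financial-statement income): CHF 1026000
  Exemption: CHF 1026000 ≤ CHF 1032000, so full CHF 55000 applies
  Base: CHF 1026000 − CHF 55000 = CHF 971000
  CHF 971000 × 26% = CHF 252460

CHF 252460 > CHF 102520, so the parallel minimum levy is the binding amount.

CHF 252460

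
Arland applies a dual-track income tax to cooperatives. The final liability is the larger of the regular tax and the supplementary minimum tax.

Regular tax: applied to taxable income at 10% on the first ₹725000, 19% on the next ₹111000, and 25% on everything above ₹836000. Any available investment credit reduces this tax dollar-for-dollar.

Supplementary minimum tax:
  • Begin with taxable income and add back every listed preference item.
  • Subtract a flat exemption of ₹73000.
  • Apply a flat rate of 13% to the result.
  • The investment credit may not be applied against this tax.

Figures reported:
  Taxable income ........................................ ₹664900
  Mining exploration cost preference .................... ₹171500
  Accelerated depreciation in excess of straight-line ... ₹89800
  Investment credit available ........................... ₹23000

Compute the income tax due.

₹110916

Supplementary minimum tax:
  Adjusted income: ₹664900 + ₹171500 + ₹89800 = ₹926200
  Less exemption ₹73000 → base ₹853200
  ₹853200 × 13% = ₹110916

Regular tax:
  ₹664900 × 10% = ₹66490
  Less investment credit ₹23000 → ₹43490

₹110916 > ₹43490, so the supplementary minimum tax is the binding amount.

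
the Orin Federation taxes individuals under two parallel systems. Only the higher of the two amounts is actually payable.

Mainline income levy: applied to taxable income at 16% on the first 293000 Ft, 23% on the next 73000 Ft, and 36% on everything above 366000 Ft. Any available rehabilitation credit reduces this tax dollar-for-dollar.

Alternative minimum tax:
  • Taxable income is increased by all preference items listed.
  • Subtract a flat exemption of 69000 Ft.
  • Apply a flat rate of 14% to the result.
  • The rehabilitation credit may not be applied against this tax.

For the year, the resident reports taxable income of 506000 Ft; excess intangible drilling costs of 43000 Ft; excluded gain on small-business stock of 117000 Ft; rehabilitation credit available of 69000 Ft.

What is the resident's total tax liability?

Mainline income levy:
  293000 Ft × 16% = 46880 Ft
  73000 Ft × 23% = 16790 Ft
  140000 Ft × 36% = 50400 Ft
  → 114070 Ft
  Less rehabilitation credit 69000 Ft → 45070 Ft

Alternative minimum tax:
  Adjusted income: 506000 Ft + 43000 Ft + 117000 Ft = 666000 Ft
  Less exemption 69000 Ft → base 597000 Ft
  597000 Ft × 14% = 83580 Ft

83580 Ft > 45070 Ft, so the alternative minimum tax is the binding amount.

83580 Ft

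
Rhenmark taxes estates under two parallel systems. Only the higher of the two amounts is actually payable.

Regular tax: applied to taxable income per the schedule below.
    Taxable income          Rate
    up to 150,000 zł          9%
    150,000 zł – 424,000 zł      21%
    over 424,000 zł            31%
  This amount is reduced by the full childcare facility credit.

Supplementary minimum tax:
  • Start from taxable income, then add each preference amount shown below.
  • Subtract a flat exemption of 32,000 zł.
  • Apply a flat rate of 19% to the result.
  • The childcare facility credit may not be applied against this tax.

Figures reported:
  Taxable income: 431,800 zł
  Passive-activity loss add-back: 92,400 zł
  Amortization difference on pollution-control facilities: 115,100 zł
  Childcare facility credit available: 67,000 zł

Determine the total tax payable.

Regular tax:
  150,000 zł × 9% = 13,500 zł
  274,000 zł × 21% = 57,540 zł
  7,800 zł × 31% = 2,418 zł
  → 73,458 zł
  Less childcare facility credit 67,000 zł → 6,458 zł

Supplementary minimum tax:
  Adjusted income: 431,800 zł + 92,400 zł + 115,100 zł = 639,300 zł
  Less exemption 32,000 zł → base 607,300 zł
  607,300 zł × 19% = 115,387 zł

115,387 zł > 6,458 zł, so the supplementary minimum tax is the binding amount.

115,387 zł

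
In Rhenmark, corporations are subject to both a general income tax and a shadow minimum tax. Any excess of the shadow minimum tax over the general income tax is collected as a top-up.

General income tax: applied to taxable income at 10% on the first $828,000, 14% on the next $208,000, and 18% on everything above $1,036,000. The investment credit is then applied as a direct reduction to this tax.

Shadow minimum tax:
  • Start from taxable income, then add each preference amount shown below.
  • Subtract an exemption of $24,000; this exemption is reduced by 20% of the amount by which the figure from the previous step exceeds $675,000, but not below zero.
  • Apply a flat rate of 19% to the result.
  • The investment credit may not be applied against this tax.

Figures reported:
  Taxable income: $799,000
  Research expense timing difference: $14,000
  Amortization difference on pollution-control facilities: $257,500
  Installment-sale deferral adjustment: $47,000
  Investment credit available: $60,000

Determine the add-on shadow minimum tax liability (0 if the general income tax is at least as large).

$192,425

Shadow minimum tax:
  Adjusted income: $799,000 + $14,000 + $257,500 + $47,000 = $1,117,500
  Exemption: 20% × ($1,117,500 − $675,000) = $88,500 ≥ $24,000, so the exemption is fully phased out
  Base: $1,117,500 − $0 = $1,117,500
  $1,117,500 × 19% = $212,325

General income tax:
  $799,000 × 10% = $79,900
  Less investment credit $60,000 → $19,900

Excess of shadow minimum tax over general income tax: $212,325 − $19,900 = $192,425.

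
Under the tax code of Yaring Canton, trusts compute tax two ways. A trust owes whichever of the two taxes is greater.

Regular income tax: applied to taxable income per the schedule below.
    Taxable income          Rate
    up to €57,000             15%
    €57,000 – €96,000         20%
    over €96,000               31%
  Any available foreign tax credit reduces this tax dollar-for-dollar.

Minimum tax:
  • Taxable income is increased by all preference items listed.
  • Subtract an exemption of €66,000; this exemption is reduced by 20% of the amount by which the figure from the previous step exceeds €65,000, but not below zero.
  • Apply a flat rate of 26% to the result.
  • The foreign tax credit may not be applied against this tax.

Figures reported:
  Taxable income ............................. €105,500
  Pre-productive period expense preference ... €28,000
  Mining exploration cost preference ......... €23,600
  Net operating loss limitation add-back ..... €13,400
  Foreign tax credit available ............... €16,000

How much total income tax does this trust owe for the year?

€32,656

Regular income tax:
  €57,000 × 15% = €8,550
  €39,000 × 20% = €7,800
  €9,500 × 31% = €2,945
  → €19,295
  Less foreign tax credit €16,000 → €3,295

Minimum tax:
  Adjusted income: €105,500 + €28,000 + €23,600 + €13,400 = €170,500
  Exemption: €66,000 − 20% × (€170,500 − €65,000) = €66,000 − €21,100 = €44,900
  Base: €170,500 − €44,900 = €125,600
  €125,600 × 26% = €32,656

€32,656 > €3,295, so the minimum tax is the binding amount.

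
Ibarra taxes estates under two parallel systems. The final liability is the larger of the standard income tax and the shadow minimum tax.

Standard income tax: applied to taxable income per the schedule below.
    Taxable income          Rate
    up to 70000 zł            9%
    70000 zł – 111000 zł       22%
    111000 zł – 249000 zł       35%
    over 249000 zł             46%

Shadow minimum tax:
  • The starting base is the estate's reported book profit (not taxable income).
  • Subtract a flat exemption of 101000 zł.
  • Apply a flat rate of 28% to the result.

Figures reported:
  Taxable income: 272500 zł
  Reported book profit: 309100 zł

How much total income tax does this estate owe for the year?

74430 zł

Standard income tax:
  70000 zł × 9% = 6300 zł
  41000 zł × 22% = 9020 zł
  138000 zł × 35% = 48300 zł
  23500 zł × 46% = 10810 zł
  → 74430 zł

Shadow minimum tax:
  Base (reported book profit): 309100 zł
  Less exemption 101000 zł → base 208100 zł
  208100 zł × 28% = 58268 zł

74430 zł > 58268 zł, so the standard income tax governs.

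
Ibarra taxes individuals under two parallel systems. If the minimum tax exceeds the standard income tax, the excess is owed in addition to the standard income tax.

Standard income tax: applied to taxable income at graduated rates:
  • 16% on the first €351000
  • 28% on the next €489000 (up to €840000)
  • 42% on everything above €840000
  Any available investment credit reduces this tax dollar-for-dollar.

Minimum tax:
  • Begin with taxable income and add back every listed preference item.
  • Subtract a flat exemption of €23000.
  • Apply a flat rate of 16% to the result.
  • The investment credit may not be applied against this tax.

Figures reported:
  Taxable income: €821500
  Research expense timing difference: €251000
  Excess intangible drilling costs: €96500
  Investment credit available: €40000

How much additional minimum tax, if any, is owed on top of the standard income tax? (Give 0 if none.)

Minimum tax:
  Adjusted income: €821500 + €251000 + €96500 = €1169000
  Less exemption €23000 → base €1146000
  €1146000 × 16% = €183360

Standard income tax:
  €351000 × 16% = €56160
  €470500 × 28% = €131740
  → €187900
  Less investment credit €40000 → €147900

Excess of minimum tax over standard income tax: €183360 − €147900 = €35460.

€35460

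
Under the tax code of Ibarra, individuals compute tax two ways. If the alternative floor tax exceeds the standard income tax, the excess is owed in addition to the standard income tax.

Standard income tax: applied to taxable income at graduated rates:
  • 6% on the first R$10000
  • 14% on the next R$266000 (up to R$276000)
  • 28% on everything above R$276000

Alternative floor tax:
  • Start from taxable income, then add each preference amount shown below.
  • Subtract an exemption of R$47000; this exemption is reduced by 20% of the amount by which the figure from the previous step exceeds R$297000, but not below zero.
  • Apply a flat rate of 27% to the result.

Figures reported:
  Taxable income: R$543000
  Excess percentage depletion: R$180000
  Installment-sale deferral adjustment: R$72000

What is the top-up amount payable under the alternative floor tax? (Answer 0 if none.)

Alternative floor tax:
  Adjusted income: R$543000 + R$180000 + R$72000 = R$795000
  Exemption: 20% × (R$795000 − R$297000) = R$99600 ≥ R$47000, so the exemption is fully phased out
  Base: R$795000 − R$0 = R$795000
  R$795000 × 27% = R$214650

Standard income tax:
  R$10000 × 6% = R$600
  R$266000 × 14% = R$37240
  R$267000 × 28% = R$74760
  → R$112600

Excess of alternative floor tax over standard income tax: R$214650 − R$112600 = R$102050.

R$102050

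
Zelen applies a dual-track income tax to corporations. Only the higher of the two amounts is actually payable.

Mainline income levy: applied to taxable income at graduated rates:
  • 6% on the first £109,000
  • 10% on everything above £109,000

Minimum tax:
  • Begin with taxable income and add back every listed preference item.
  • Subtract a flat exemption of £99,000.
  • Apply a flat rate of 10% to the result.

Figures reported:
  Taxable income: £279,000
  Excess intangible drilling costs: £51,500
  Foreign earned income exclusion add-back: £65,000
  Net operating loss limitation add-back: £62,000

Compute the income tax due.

Minimum tax:
  Adjusted income: £279,000 + £51,500 + £65,000 + £62,000 = £457,500
  Less exemption £99,000 → base £358,500
  £358,500 × 10% = £35,850

Mainline income levy:
  £109,000 × 6% = £6,540
  £170,000 × 10% = £17,000
  → £23,540

£35,850 > £23,540, so the minimum tax is the binding amount.

£35,850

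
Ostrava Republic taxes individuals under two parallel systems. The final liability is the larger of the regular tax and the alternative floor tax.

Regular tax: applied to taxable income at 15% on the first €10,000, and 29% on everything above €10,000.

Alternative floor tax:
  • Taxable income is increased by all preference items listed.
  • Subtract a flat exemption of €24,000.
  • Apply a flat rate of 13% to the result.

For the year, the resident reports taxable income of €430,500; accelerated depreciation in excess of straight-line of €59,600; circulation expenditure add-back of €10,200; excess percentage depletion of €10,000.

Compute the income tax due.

Alternative floor tax:
  Adjusted income: €430,500 + €59,600 + €10,200 + €10,000 = €510,300
  Less exemption €24,000 → base €486,300
  €486,300 × 13% = €63,219

Regular tax:
  €10,000 × 15% = €1,500
  €420,500 × 29% = €121,945
  → €123,445

€123,445 > €63,219, so the regular tax governs.

€123,445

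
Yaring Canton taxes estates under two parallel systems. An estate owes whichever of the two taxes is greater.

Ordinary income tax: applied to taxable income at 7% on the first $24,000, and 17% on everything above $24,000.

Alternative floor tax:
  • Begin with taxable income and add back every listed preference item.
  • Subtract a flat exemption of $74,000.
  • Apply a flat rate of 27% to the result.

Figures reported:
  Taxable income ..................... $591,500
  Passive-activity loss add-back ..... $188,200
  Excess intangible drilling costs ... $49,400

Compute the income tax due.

$203,877

Alternative floor tax:
  Adjusted income: $591,500 + $188,200 + $49,400 = $829,100
  Less exemption $74,000 → base $755,100
  $755,100 × 27% = $203,877

Ordinary income tax:
  $24,000 × 7% = $1,680
  $567,500 × 17% = $96,475
  → $98,155

$203,877 > $98,155, so the alternative floor tax is the binding amount.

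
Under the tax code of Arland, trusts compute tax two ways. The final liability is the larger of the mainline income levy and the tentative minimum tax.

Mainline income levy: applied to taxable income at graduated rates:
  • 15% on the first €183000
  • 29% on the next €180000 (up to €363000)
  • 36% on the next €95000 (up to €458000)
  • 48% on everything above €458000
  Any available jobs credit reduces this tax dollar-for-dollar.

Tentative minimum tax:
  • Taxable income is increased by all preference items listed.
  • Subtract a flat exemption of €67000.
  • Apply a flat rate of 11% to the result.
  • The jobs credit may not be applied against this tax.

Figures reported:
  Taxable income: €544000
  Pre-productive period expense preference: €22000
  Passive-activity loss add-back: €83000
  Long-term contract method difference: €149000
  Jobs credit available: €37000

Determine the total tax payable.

Tentative minimum tax:
  Adjusted income: €544000 + €22000 + €83000 + €149000 = €798000
  Less exemption €67000 → base €731000
  €731000 × 11% = €80410

Mainline income levy:
  €183000 × 15% = €27450
  €180000 × 29% = €52200
  €95000 × 36% = €34200
  €86000 × 48% = €41280
  → €155130
  Less jobs credit €37000 → €118130

€118130 > €80410, so the mainline income levy governs.

€118130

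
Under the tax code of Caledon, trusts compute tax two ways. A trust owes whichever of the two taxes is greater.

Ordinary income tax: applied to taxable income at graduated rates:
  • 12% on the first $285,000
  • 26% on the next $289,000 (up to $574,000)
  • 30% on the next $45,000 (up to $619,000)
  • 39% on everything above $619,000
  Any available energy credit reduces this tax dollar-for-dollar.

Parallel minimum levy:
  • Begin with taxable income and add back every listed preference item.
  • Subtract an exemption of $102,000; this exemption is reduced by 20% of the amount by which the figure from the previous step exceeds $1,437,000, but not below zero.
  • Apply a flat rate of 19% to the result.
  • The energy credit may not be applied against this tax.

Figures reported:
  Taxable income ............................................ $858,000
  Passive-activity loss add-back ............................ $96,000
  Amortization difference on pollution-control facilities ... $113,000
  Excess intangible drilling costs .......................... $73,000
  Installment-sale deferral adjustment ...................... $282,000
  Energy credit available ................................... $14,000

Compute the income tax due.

$250,800

Parallel minimum levy:
  Adjusted income: $858,000 + $96,000 + $113,000 + $73,000 + $282,000 = $1,422,000
  Exemption: $1,422,000 ≤ $1,437,000, so full $102,000 applies
  Base: $1,422,000 − $102,000 = $1,320,000
  $1,320,000 × 19% = $250,800

Ordinary income tax:
  $285,000 × 12% = $34,200
  $289,000 × 26% = $75,140
  $45,000 × 30% = $13,500
  $239,000 × 39% = $93,210
  → $216,050
  Less energy credit $14,000 → $202,050

$250,800 > $202,050, so the parallel minimum levy is the binding amount.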